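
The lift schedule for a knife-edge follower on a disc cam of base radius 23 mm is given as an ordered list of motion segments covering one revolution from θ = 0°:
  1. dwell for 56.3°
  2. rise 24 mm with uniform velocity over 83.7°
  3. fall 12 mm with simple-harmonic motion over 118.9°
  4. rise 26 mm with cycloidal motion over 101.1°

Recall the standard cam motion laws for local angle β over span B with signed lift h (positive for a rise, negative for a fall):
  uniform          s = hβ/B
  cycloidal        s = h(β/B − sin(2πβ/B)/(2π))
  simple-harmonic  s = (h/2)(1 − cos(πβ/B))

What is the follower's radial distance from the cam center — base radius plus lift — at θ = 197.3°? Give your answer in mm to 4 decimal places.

seg 1 [0°–56.3°] dwell: s stays 0.0000
seg 2 [56.3°–140°] uniform, h=24: full span → s += 24 → s = 24.0000
seg 3 [140°–258.9°] simple-harmonic, h=-12: θ=197.3° here. β=57.3, B=118.9. -12/2·(1 − cos(π·0.4819)) = -5.6593 → s = 18.3407
radial distance = base radius + s = 23 + 18.3407 = 41.3407

41.3407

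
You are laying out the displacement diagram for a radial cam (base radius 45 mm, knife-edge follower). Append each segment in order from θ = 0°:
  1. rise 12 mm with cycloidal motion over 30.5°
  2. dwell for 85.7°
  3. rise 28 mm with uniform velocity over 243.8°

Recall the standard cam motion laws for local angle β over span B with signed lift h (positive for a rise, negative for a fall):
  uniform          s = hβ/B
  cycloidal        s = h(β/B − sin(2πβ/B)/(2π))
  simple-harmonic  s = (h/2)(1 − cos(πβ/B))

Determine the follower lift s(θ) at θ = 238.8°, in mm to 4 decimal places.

seg 1 [0°–30.5°] cycloidal, h=12: full span → s += 12 → s = 12.0000
seg 2 [30.5°–116.2°] dwell: s stays 12.0000
seg 3 [116.2°–360°] uniform, h=28: θ=238.8° here. β=122.6, B=243.8. 28·122.6/243.8 = 14.0804 → s = 26.0804

26.0804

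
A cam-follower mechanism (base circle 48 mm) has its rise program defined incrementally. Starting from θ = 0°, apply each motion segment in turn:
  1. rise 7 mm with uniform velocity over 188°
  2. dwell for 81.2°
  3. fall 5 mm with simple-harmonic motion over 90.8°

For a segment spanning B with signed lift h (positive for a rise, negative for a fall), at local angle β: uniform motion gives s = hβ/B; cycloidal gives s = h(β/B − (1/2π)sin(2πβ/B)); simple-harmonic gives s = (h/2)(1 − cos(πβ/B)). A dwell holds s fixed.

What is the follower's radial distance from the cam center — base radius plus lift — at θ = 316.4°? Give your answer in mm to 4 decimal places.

seg 1 [0°–188°] uniform, h=7: full span → s += 7 → s = 7.0000
seg 2 [188°–269.2°] dwell: s stays 7.0000
seg 3 [269.2°–360°] simple-harmonic, h=-5: θ=316.4° here. β=47.2, B=90.8. -5/2·(1 − cos(π·0.5198)) = -2.6556 → s = 4.3444
radial distance = base radius + s = 48 + 4.3444 = 52.3444

52.3444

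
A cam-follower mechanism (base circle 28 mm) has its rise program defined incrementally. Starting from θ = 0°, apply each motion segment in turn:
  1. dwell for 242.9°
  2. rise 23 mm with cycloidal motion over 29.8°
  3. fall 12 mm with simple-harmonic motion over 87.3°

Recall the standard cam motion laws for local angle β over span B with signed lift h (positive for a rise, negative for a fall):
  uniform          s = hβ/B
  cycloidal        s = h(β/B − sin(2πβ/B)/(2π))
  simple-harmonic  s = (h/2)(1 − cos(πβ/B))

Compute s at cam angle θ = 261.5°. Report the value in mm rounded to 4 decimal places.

seg 1 [0°–242.9°] dwell: s stays 0.0000
seg 2 [242.9°–272.7°] cycloidal, h=23: θ=261.5° here. β=18.6, B=29.8. 23·(0.6242 − sin(2π·0.6242)/(2π)) = 16.9304 → s = 16.9304

16.9304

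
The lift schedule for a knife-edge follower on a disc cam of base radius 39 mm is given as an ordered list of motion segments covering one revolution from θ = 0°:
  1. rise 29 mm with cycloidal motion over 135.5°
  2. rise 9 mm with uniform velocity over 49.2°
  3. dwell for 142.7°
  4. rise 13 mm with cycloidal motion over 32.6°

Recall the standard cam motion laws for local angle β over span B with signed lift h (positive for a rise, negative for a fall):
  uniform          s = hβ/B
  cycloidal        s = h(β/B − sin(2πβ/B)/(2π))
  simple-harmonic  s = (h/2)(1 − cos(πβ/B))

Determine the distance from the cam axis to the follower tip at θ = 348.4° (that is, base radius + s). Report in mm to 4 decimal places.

seg 1 [0°–135.5°] cycloidal, h=29: full span → s += 29 → s = 29.0000
seg 2 [135.5°–184.7°] uniform, h=9: full span → s += 9 → s = 38.0000
seg 3 [184.7°–327.4°] dwell: s stays 38.0000
seg 4 [327.4°–360°] cycloidal, h=13: θ=348.4° here. β=21, B=32.6. 13·(0.6442 − sin(2π·0.6442)/(2π)) = 10.0025 → s = 48.0025
radial distance = base radius + s = 39 + 48.0025 = 87.0025

87.0025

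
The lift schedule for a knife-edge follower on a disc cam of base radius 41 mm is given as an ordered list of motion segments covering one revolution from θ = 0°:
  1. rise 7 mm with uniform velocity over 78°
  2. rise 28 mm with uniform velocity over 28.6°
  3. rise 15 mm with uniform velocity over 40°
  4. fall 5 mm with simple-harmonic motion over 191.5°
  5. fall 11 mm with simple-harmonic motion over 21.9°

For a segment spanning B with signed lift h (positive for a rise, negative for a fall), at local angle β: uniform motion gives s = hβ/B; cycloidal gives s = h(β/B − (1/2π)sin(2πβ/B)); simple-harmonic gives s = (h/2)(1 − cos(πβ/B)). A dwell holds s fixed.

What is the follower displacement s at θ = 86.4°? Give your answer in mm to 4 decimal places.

seg 1 [0°–78°] uniform, h=7: full span → s += 7 → s = 7.0000
seg 2 [78°–106.6°] uniform, h=28: θ=86.4° here. β=8.4, B=28.6. 28·8.4/28.6 = 8.2238 → s = 15.2238

15.2238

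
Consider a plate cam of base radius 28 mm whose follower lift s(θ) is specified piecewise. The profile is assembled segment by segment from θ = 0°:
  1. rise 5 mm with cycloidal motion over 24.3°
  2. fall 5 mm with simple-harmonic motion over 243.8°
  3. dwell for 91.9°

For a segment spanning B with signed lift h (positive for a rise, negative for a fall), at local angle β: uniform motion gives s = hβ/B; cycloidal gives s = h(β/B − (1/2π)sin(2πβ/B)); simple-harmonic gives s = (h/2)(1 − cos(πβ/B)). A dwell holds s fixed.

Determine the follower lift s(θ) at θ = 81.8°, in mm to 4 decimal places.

seg 1 [0°–24.3°] cycloidal, h=5: full span → s += 5 → s = 5.0000
seg 2 [24.3°–268.1°] simple-harmonic, h=-5: θ=81.8° here. β=57.5, B=243.8. -5/2·(1 − cos(π·0.2358)) = -0.6554 → s = 4.3446

4.3446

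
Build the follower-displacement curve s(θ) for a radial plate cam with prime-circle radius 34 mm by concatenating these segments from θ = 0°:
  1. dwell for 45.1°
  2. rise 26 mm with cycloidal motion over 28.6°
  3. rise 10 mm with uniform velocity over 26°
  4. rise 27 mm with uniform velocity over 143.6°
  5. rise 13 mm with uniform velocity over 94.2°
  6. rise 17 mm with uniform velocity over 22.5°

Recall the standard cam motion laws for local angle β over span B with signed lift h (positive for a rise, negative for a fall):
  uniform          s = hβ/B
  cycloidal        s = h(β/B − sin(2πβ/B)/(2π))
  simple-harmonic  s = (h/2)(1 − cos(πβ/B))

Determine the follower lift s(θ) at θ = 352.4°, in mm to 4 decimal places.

seg 1 [0°–45.1°] dwell: s stays 0.0000
seg 2 [45.1°–73.7°] cycloidal, h=26: full span → s += 26 → s = 26.0000
seg 3 [73.7°–99.7°] uniform, h=10: full span → s += 10 → s = 36.0000
seg 4 [99.7°–243.3°] uniform, h=27: full span → s += 27 → s = 63.0000
seg 5 [243.3°–337.5°] uniform, h=13: full span → s += 13 → s = 76.0000
seg 6 [337.5°–360°] uniform, h=17: θ=352.4° here. β=14.9, B=22.5. 17·14.9/22.5 = 11.2578 → s = 87.2578

87.2578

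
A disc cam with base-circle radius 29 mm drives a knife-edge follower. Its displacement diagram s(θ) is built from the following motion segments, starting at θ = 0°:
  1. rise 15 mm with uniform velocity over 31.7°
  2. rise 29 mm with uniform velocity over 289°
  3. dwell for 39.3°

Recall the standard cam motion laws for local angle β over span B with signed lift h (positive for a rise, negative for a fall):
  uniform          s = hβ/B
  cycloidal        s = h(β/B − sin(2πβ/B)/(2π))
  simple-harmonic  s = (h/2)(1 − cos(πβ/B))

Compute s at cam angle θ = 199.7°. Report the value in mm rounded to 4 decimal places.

seg 1 [0°–31.7°] uniform, h=15: full span → s += 15 → s = 15.0000
seg 2 [31.7°–320.7°] uniform, h=29: θ=199.7° here. β=168, B=289. 29·168/289 = 16.8581 → s = 31.8581

31.8581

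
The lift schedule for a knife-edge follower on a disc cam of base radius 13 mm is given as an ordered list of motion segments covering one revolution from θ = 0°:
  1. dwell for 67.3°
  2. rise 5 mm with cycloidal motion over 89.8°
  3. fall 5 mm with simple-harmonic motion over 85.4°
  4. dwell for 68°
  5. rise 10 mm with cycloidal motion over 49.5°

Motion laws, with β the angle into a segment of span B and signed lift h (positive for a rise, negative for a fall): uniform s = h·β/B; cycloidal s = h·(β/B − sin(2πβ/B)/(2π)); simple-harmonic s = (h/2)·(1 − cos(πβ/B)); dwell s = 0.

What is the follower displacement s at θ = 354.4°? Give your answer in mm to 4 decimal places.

seg 1 [0°–67.3°] dwell: s stays 0.0000
seg 2 [67.3°–157.1°] cycloidal, h=5: full span → s += 5 → s = 5.0000
seg 3 [157.1°–242.5°] simple-harmonic, h=-5: full span → s += -5 → s = 0.0000
seg 4 [242.5°–310.5°] dwell: s stays 0.0000
seg 5 [310.5°–360°] cycloidal, h=10: θ=354.4° here. β=43.9, B=49.5. 10·(0.8869 − sin(2π·0.8869)/(2π)) = 9.9071 → s = 9.9071

9.9071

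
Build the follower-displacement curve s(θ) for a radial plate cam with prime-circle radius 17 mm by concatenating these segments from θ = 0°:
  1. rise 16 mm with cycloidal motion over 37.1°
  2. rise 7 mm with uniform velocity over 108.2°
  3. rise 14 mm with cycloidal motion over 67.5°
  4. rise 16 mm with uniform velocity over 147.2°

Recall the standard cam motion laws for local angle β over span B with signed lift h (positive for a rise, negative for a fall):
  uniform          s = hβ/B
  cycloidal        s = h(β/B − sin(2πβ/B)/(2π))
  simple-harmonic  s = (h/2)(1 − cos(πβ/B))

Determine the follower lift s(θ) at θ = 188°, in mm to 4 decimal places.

seg 1 [0°–37.1°] cycloidal, h=16: full span → s += 16 → s = 16.0000
seg 2 [37.1°–145.3°] uniform, h=7: full span → s += 7 → s = 23.0000
seg 3 [145.3°–212.8°] cycloidal, h=14: θ=188° here. β=42.7, B=67.5. 14·(0.6326 − sin(2π·0.6326)/(2π)) = 10.5052 → s = 33.5052

33.5052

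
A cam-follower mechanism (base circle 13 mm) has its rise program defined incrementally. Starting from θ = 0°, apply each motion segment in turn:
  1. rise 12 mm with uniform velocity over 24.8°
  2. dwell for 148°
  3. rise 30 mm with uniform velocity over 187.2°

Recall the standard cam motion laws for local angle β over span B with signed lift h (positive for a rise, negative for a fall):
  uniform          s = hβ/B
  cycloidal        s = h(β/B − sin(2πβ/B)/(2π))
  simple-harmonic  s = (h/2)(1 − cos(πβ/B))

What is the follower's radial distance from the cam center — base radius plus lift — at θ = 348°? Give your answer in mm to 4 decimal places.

seg 1 [0°–24.8°] uniform, h=12: full span → s += 12 → s = 12.0000
seg 2 [24.8°–172.8°] dwell: s stays 12.0000
seg 3 [172.8°–360°] uniform, h=30: θ=348° here. β=175.2, B=187.2. 30·175.2/187.2 = 28.0769 → s = 40.0769
radial distance = base radius + s = 13 + 40.0769 = 53.0769

53.0769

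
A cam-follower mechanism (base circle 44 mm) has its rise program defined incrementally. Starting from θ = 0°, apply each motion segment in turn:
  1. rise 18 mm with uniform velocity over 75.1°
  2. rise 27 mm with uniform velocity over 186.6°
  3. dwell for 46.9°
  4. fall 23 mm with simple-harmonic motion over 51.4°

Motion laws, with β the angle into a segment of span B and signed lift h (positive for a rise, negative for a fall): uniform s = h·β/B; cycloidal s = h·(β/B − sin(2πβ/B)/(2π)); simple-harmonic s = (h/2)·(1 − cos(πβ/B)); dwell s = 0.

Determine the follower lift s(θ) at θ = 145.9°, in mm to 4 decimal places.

seg 1 [0°–75.1°] uniform, h=18: full span → s += 18 → s = 18.0000
seg 2 [75.1°–261.7°] uniform, h=27: θ=145.9° here. β=70.8, B=186.6. 27·70.8/186.6 = 10.2444 → s = 28.2444

28.2444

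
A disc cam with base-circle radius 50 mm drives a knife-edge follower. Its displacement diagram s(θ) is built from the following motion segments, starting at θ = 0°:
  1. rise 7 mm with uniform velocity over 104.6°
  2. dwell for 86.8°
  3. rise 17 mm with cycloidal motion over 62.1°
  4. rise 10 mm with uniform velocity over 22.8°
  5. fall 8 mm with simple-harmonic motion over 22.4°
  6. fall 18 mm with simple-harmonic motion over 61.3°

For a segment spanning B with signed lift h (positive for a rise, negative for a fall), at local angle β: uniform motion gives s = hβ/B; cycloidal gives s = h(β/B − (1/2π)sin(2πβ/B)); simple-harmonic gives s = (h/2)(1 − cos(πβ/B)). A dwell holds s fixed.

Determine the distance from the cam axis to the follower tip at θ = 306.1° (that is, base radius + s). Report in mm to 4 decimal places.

seg 1 [0°–104.6°] uniform, h=7: full span → s += 7 → s = 7.0000
seg 2 [104.6°–191.4°] dwell: s stays 7.0000
seg 3 [191.4°–253.5°] cycloidal, h=17: full span → s += 17 → s = 24.0000
seg 4 [253.5°–276.3°] uniform, h=10: full span → s += 10 → s = 34.0000
seg 5 [276.3°–298.7°] simple-harmonic, h=-8: full span → s += -8 → s = 26.0000
seg 6 [298.7°–360°] simple-harmonic, h=-18: θ=306.1° here. β=7.4, B=61.3. -18/2·(1 − cos(π·0.1207)) = -0.6395 → s = 25.3605
radial distance = base radius + s = 50 + 25.3605 = 75.3605

75.3605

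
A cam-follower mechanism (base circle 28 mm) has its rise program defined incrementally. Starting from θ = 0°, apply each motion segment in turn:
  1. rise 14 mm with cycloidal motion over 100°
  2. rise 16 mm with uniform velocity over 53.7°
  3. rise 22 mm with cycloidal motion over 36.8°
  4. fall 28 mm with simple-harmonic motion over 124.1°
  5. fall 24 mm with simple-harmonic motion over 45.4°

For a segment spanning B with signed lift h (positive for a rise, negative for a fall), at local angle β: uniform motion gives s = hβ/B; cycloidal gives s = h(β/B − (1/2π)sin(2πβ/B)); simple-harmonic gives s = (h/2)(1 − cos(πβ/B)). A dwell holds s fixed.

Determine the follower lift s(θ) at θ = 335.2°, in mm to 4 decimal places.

seg 1 [0°–100°] cycloidal, h=14: full span → s += 14 → s = 14.0000
seg 2 [100°–153.7°] uniform, h=16: full span → s += 16 → s = 30.0000
seg 3 [153.7°–190.5°] cycloidal, h=22: full span → s += 22 → s = 52.0000
seg 4 [190.5°–314.6°] simple-harmonic, h=-28: full span → s += -28 → s = 24.0000
seg 5 [314.6°–360°] simple-harmonic, h=-24: θ=335.2° here. β=20.6, B=45.4. -24/2·(1 − cos(π·0.4537)) = -10.2623 → s = 13.7377

13.7377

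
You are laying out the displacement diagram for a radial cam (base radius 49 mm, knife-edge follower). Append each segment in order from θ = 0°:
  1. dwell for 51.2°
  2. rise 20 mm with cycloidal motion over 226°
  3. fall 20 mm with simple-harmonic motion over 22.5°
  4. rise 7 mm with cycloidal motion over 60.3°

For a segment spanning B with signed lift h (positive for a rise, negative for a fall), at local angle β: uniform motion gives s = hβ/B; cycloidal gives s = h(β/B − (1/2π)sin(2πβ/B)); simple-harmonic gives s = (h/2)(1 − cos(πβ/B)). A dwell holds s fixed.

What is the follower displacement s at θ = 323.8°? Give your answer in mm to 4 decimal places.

seg 1 [0°–51.2°] dwell: s stays 0.0000
seg 2 [51.2°–277.2°] cycloidal, h=20: full span → s += 20 → s = 20.0000
seg 3 [277.2°–299.7°] simple-harmonic, h=-20: full span → s += -20 → s = 0.0000
seg 4 [299.7°–360°] cycloidal, h=7: θ=323.8° here. β=24.1, B=60.3. 7·(0.3997 − sin(2π·0.3997)/(2π)) = 2.1410 → s = 2.1410

2.1410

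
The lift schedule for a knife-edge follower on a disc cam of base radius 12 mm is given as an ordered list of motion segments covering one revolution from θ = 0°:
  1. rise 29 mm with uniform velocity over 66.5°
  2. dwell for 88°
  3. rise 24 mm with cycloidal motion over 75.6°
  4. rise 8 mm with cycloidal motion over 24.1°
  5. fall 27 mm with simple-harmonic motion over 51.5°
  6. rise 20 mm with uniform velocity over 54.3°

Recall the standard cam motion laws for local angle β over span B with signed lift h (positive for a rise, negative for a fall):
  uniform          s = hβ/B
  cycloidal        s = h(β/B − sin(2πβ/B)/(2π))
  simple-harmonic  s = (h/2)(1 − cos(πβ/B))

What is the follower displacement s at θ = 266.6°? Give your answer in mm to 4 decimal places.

seg 1 [0°–66.5°] uniform, h=29: full span → s += 29 → s = 29.0000
seg 2 [66.5°–154.5°] dwell: s stays 29.0000
seg 3 [154.5°–230.1°] cycloidal, h=24: full span → s += 24 → s = 53.0000
seg 4 [230.1°–254.2°] cycloidal, h=8: full span → s += 8 → s = 61.0000
seg 5 [254.2°–305.7°] simple-harmonic, h=-27: θ=266.6° here. β=12.4, B=51.5. -27/2·(1 − cos(π·0.2408)) = -3.6815 → s = 57.3185

57.3185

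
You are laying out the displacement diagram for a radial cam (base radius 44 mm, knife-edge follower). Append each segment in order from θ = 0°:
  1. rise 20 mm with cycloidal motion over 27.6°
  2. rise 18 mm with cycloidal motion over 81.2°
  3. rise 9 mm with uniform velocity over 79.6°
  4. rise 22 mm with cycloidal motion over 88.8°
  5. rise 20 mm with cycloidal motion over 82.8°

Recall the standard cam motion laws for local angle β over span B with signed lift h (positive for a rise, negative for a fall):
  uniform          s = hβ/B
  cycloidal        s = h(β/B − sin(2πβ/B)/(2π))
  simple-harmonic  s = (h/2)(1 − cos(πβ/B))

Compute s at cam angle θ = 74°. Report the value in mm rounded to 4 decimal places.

seg 1 [0°–27.6°] cycloidal, h=20: full span → s += 20 → s = 20.0000
seg 2 [27.6°–108.8°] cycloidal, h=18: θ=74° here. β=46.4, B=81.2. 18·(0.5714 − sin(2π·0.5714)/(2π)) = 11.5287 → s = 31.5287

31.5287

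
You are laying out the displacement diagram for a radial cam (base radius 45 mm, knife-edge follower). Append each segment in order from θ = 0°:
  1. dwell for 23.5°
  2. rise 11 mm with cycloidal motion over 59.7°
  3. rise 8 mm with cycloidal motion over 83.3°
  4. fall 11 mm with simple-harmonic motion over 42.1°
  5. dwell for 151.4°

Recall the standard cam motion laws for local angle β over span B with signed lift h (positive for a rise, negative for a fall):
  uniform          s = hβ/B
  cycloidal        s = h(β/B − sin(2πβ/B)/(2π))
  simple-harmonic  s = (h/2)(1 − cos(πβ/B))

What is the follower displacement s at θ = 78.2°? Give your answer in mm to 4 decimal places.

seg 1 [0°–23.5°] dwell: s stays 0.0000
seg 2 [23.5°–83.2°] cycloidal, h=11: θ=78.2° here. β=54.7, B=59.7. 11·(0.9162 − sin(2π·0.9162)/(2π)) = 10.9581 → s = 10.9581

10.9581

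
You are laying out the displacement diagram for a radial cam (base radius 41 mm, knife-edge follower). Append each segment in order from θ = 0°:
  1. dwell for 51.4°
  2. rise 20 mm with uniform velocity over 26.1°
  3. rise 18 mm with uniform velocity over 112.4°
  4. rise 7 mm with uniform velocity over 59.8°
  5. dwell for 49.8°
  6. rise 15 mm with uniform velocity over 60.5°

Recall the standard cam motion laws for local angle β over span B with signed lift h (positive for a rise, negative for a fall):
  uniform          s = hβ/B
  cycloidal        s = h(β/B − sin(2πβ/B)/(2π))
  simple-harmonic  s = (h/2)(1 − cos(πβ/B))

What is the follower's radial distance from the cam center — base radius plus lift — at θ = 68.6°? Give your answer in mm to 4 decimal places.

seg 1 [0°–51.4°] dwell: s stays 0.0000
seg 2 [51.4°–77.5°] uniform, h=20: θ=68.6° here. β=17.2, B=26.1. 20·17.2/26.1 = 13.1801 → s = 13.1801
radial distance = base radius + s = 41 + 13.1801 = 54.1801

54.1801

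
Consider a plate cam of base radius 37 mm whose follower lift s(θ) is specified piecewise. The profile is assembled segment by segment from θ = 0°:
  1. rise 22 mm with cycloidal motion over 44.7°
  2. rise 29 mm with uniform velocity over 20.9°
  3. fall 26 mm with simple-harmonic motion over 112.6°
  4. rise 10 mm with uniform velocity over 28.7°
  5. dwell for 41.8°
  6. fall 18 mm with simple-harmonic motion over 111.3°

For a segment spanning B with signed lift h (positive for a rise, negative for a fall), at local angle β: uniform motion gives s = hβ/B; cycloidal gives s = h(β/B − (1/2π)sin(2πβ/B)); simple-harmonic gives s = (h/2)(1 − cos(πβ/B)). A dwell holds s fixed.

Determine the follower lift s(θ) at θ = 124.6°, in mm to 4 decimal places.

seg 1 [0°–44.7°] cycloidal, h=22: full span → s += 22 → s = 22.0000
seg 2 [44.7°–65.6°] uniform, h=29: full span → s += 29 → s = 51.0000
seg 3 [65.6°–178.2°] simple-harmonic, h=-26: θ=124.6° here. β=59, B=112.6. -26/2·(1 − cos(π·0.5240)) = -13.9784 → s = 37.0216

37.0216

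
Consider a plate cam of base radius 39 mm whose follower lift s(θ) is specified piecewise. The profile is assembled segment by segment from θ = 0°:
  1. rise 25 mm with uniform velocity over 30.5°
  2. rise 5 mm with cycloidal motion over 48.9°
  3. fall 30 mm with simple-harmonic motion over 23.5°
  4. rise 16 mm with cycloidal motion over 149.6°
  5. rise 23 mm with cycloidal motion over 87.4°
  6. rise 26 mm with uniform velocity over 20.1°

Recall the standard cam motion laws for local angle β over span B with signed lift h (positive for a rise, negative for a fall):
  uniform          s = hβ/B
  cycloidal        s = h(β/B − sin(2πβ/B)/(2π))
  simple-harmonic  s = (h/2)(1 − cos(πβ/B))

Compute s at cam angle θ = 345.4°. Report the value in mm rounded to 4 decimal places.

seg 1 [0°–30.5°] uniform, h=25: full span → s += 25 → s = 25.0000
seg 2 [30.5°–79.4°] cycloidal, h=5: full span → s += 5 → s = 30.0000
seg 3 [79.4°–102.9°] simple-harmonic, h=-30: full span → s += -30 → s = 0.0000
seg 4 [102.9°–252.5°] cycloidal, h=16: full span → s += 16 → s = 16.0000
seg 5 [252.5°–339.9°] cycloidal, h=23: full span → s += 23 → s = 39.0000
seg 6 [339.9°–360°] uniform, h=26: θ=345.4° here. β=5.5, B=20.1. 26·5.5/20.1 = 7.1144 → s = 46.1144

46.1144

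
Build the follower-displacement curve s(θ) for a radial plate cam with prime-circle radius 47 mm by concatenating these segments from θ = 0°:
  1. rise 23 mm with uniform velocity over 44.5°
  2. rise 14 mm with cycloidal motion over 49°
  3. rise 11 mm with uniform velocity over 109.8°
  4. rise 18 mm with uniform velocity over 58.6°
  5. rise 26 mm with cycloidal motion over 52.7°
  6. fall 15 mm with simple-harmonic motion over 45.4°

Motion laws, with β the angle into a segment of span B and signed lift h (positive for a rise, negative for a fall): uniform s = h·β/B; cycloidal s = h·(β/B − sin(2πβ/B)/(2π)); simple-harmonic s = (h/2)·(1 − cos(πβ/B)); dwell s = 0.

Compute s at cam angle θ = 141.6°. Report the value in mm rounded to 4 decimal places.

seg 1 [0°–44.5°] uniform, h=23: full span → s += 23 → s = 23.0000
seg 2 [44.5°–93.5°] cycloidal, h=14: full span → s += 14 → s = 37.0000
seg 3 [93.5°–203.3°] uniform, h=11: θ=141.6° here. β=48.1, B=109.8. 11·48.1/109.8 = 4.8188 → s = 41.8188

41.8188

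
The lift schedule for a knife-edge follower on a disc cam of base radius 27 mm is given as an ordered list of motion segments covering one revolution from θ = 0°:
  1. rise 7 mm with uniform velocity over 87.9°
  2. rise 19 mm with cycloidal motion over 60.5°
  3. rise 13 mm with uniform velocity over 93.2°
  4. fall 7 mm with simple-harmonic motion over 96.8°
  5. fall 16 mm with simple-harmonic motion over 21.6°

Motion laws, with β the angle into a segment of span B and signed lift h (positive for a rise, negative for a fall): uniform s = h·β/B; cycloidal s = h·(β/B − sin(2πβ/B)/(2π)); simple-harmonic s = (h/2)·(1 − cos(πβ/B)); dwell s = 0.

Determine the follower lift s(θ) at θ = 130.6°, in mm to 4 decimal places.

seg 1 [0°–87.9°] uniform, h=7: full span → s += 7 → s = 7.0000
seg 2 [87.9°–148.4°] cycloidal, h=19: θ=130.6° here. β=42.7, B=60.5. 19·(0.7058 − sin(2π·0.7058)/(2π)) = 16.3179 → s = 23.3179

23.3179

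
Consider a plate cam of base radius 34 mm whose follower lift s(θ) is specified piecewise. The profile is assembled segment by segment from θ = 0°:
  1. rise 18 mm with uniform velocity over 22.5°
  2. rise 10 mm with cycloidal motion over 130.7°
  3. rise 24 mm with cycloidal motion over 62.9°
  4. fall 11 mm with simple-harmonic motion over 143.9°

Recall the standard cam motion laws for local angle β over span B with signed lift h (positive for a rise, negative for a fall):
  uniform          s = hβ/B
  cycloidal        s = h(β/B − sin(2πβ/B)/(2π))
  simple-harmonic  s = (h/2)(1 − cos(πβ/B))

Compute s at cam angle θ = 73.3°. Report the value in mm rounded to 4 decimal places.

seg 1 [0°–22.5°] uniform, h=18: full span → s += 18 → s = 18.0000
seg 2 [22.5°–153.2°] cycloidal, h=10: θ=73.3° here. β=50.8, B=130.7. 10·(0.3887 − sin(2π·0.3887)/(2π)) = 2.8621 → s = 20.8621

20.8621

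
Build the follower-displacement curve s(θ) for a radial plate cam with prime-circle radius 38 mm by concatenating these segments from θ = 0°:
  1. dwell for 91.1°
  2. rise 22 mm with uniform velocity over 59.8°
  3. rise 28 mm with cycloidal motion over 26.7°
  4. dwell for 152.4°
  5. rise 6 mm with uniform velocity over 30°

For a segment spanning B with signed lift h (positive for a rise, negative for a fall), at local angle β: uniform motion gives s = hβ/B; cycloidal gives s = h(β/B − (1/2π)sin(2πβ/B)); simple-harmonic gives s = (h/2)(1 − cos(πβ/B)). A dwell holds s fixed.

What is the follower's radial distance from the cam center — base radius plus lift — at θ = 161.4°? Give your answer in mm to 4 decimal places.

seg 1 [0°–91.1°] dwell: s stays 0.0000
seg 2 [91.1°–150.9°] uniform, h=22: full span → s += 22 → s = 22.0000
seg 3 [150.9°–177.6°] cycloidal, h=28: θ=161.4° here. β=10.5, B=26.7. 28·(0.3933 − sin(2π·0.3933)/(2π)) = 8.2415 → s = 30.2415
radial distance = base radius + s = 38 + 30.2415 = 68.2415

68.2415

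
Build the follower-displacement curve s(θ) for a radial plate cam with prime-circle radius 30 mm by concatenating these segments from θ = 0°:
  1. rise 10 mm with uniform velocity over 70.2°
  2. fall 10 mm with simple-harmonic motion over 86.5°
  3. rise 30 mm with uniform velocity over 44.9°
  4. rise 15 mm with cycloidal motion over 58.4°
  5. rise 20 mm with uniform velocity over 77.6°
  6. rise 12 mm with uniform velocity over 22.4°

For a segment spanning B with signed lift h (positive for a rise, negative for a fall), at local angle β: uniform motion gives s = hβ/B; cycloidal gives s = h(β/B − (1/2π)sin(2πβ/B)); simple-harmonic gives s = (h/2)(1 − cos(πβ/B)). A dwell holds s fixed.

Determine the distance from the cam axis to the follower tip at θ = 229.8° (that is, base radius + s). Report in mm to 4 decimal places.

seg 1 [0°–70.2°] uniform, h=10: full span → s += 10 → s = 10.0000
seg 2 [70.2°–156.7°] simple-harmonic, h=-10: full span → s += -10 → s = 0.0000
seg 3 [156.7°–201.6°] uniform, h=30: full span → s += 30 → s = 30.0000
seg 4 [201.6°–260°] cycloidal, h=15: θ=229.8° here. β=28.2, B=58.4. 15·(0.4829 − sin(2π·0.4829)/(2π)) = 6.9868 → s = 36.9868
radial distance = base radius + s = 30 + 36.9868 = 66.9868

66.9868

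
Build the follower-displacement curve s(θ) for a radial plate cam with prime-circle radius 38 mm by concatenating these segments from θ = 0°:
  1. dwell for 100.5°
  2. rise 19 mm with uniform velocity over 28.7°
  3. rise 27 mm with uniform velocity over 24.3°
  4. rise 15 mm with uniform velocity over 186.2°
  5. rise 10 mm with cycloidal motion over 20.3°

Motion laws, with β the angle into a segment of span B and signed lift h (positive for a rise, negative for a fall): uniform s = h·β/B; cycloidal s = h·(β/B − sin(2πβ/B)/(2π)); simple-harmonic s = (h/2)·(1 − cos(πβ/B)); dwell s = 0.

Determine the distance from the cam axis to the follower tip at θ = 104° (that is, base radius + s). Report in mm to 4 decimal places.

seg 1 [0°–100.5°] dwell: s stays 0.0000
seg 2 [100.5°–129.2°] uniform, h=19: θ=104° here. β=3.5, B=28.7. 19·3.5/28.7 = 2.3171 → s = 2.3171
radial distance = base radius + s = 38 + 2.3171 = 40.3171

40.3171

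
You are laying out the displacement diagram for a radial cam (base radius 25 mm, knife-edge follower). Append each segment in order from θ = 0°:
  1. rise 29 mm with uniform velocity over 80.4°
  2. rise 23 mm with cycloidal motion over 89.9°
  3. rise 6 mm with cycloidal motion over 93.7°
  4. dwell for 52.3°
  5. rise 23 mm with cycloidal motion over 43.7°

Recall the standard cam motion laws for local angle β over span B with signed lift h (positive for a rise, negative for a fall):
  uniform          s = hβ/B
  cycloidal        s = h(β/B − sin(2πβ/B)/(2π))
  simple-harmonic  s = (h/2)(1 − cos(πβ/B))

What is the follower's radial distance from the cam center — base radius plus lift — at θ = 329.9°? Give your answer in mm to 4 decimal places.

seg 1 [0°–80.4°] uniform, h=29: full span → s += 29 → s = 29.0000
seg 2 [80.4°–170.3°] cycloidal, h=23: full span → s += 23 → s = 52.0000
seg 3 [170.3°–264°] cycloidal, h=6: full span → s += 6 → s = 58.0000
seg 4 [264°–316.3°] dwell: s stays 58.0000
seg 5 [316.3°–360°] cycloidal, h=23: θ=329.9° here. β=13.6, B=43.7. 23·(0.3112 − sin(2π·0.3112)/(2π)) = 3.7648 → s = 61.7648
radial distance = base radius + s = 25 + 61.7648 = 86.7648

86.7648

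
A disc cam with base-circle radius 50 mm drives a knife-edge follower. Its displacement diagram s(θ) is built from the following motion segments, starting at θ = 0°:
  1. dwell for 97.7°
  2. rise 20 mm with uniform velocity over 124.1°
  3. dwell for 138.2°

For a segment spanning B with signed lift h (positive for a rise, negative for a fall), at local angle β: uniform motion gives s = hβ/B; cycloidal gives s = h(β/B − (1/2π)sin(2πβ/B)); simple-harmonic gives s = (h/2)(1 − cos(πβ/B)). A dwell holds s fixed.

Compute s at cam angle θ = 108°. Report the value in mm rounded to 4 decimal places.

seg 1 [0°–97.7°] dwell: s stays 0.0000
seg 2 [97.7°–221.8°] uniform, h=20: θ=108° here. β=10.3, B=124.1. 20·10.3/124.1 = 1.6600 → s = 1.6600

1.6600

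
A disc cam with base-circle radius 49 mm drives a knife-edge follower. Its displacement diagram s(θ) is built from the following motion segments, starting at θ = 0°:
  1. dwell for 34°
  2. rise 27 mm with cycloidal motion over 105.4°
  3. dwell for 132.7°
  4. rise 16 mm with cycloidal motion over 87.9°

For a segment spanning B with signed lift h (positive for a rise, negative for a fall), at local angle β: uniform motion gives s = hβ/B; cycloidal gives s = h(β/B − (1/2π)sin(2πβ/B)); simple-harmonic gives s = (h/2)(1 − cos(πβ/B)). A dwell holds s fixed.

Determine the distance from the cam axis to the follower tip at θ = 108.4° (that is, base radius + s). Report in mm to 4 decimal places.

seg 1 [0°–34°] dwell: s stays 0.0000
seg 2 [34°–139.4°] cycloidal, h=27: θ=108.4° here. β=74.4, B=105.4. 27·(0.7059 − sin(2π·0.7059)/(2π)) = 23.1920 → s = 23.1920
radial distance = base radius + s = 49 + 23.1920 = 72.1920

72.1920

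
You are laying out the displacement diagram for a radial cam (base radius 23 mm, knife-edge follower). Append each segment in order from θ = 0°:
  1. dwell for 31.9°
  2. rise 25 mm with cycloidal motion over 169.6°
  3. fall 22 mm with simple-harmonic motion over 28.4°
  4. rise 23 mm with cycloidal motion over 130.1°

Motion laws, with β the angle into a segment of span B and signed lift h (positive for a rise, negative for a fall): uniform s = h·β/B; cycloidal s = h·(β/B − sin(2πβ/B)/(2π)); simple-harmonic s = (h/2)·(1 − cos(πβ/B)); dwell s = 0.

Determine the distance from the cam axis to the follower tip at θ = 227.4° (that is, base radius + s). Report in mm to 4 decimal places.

seg 1 [0°–31.9°] dwell: s stays 0.0000
seg 2 [31.9°–201.5°] cycloidal, h=25: full span → s += 25 → s = 25.0000
seg 3 [201.5°–229.9°] simple-harmonic, h=-22: θ=227.4° here. β=25.9, B=28.4. -22/2·(1 − cos(π·0.9120)) = -21.5820 → s = 3.4180
radial distance = base radius + s = 23 + 3.4180 = 26.4180

26.4180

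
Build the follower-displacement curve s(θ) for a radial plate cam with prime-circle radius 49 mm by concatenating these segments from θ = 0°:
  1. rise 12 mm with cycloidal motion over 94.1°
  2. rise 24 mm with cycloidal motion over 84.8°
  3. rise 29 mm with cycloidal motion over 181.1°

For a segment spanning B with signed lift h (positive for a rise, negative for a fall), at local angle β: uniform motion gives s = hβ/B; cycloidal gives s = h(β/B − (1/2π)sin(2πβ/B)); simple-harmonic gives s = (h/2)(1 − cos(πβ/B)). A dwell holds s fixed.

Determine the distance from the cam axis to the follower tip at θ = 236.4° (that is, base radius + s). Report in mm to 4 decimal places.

seg 1 [0°–94.1°] cycloidal, h=12: full span → s += 12 → s = 12.0000
seg 2 [94.1°–178.9°] cycloidal, h=24: full span → s += 24 → s = 36.0000
seg 3 [178.9°–360°] cycloidal, h=29: θ=236.4° here. β=57.5, B=181.1. 29·(0.3175 − sin(2π·0.3175)/(2π)) = 5.0011 → s = 41.0011
radial distance = base radius + s = 49 + 41.0011 = 90.0011

90.0011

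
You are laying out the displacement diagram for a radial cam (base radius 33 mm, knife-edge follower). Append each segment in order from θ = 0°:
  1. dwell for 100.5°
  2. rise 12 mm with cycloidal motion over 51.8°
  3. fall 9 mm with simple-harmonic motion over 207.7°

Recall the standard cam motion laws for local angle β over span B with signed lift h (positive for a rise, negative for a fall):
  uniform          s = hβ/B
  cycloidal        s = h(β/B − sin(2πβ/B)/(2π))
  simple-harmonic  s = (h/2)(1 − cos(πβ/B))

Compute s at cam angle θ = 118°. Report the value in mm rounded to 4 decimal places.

seg 1 [0°–100.5°] dwell: s stays 0.0000
seg 2 [100.5°–152.3°] cycloidal, h=12: θ=118° here. β=17.5, B=51.8. 12·(0.3378 − sin(2π·0.3378)/(2π)) = 2.4278 → s = 2.4278

2.4278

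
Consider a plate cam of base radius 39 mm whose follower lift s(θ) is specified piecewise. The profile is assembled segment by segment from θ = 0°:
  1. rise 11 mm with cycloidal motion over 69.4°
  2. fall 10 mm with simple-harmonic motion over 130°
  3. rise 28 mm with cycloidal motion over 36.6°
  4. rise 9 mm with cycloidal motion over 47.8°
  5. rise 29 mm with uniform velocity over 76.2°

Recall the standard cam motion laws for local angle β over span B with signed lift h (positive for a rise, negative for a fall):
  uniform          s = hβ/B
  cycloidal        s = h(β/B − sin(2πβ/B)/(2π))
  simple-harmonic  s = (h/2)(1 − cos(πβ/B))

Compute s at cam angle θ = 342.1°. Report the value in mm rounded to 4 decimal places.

seg 1 [0°–69.4°] cycloidal, h=11: full span → s += 11 → s = 11.0000
seg 2 [69.4°–199.4°] simple-harmonic, h=-10: full span → s += -10 → s = 1.0000
seg 3 [199.4°–236°] cycloidal, h=28: full span → s += 28 → s = 29.0000
seg 4 [236°–283.8°] cycloidal, h=9: full span → s += 9 → s = 38.0000
seg 5 [283.8°–360°] uniform, h=29: θ=342.1° here. β=58.3, B=76.2. 29·58.3/76.2 = 22.1877 → s = 60.1877

60.1877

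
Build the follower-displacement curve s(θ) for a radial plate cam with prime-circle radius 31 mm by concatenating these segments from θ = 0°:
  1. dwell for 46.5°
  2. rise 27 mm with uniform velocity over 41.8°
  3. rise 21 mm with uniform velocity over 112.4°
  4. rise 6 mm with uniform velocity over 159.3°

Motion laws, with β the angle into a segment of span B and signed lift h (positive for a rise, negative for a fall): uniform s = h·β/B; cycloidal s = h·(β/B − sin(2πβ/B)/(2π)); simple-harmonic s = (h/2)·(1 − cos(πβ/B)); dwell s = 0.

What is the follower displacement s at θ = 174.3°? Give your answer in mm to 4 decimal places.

seg 1 [0°–46.5°] dwell: s stays 0.0000
seg 2 [46.5°–88.3°] uniform, h=27: full span → s += 27 → s = 27.0000
seg 3 [88.3°–200.7°] uniform, h=21: θ=174.3° here. β=86, B=112.4. 21·86/112.4 = 16.0676 → s = 43.0676

43.0676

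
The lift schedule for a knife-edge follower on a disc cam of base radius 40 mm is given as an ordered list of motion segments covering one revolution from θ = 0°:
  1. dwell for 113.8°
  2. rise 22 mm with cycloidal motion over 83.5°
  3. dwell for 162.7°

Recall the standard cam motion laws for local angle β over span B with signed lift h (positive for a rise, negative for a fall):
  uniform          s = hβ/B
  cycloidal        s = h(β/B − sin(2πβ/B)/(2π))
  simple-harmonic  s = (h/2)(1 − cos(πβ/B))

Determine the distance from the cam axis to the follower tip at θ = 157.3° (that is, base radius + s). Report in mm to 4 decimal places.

seg 1 [0°–113.8°] dwell: s stays 0.0000
seg 2 [113.8°–197.3°] cycloidal, h=22: θ=157.3° here. β=43.5, B=83.5. 22·(0.5210 − sin(2π·0.5210)/(2π)) = 11.9208 → s = 11.9208
radial distance = base radius + s = 40 + 11.9208 = 51.9208

51.9208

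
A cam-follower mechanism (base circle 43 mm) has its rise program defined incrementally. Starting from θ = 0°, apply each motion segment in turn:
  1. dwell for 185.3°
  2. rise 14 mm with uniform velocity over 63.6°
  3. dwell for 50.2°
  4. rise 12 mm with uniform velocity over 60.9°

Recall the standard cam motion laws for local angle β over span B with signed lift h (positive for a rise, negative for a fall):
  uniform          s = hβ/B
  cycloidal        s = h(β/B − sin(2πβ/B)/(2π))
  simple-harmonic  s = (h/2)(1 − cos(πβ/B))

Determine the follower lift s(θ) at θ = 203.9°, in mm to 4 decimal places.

seg 1 [0°–185.3°] dwell: s stays 0.0000
seg 2 [185.3°–248.9°] uniform, h=14: θ=203.9° here. β=18.6, B=63.6. 14·18.6/63.6 = 4.0943 → s = 4.0943

4.0943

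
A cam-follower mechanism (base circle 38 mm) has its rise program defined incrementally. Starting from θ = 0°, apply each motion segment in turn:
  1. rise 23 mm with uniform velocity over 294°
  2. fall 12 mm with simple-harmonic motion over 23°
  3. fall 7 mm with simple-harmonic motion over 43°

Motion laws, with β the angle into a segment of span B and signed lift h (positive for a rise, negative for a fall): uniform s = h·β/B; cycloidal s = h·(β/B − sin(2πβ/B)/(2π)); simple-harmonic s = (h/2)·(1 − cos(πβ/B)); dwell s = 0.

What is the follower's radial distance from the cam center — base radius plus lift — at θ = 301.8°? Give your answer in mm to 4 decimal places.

seg 1 [0°–294°] uniform, h=23: full span → s += 23 → s = 23.0000
seg 2 [294°–317°] simple-harmonic, h=-12: θ=301.8° here. β=7.8, B=23. -12/2·(1 − cos(π·0.3391)) = -3.0951 → s = 19.9049
radial distance = base radius + s = 38 + 19.9049 = 57.9049

57.9049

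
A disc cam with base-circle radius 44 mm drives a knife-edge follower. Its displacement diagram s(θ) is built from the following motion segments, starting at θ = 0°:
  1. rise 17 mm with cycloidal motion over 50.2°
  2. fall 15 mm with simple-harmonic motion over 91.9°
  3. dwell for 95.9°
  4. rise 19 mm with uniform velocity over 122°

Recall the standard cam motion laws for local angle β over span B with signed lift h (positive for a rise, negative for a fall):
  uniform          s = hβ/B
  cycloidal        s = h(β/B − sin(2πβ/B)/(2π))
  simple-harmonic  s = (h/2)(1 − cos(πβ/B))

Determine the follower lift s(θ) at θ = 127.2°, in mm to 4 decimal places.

seg 1 [0°–50.2°] cycloidal, h=17: full span → s += 17 → s = 17.0000
seg 2 [50.2°–142.1°] simple-harmonic, h=-15: θ=127.2° here. β=77, B=91.9. -15/2·(1 − cos(π·0.8379)) = -14.0479 → s = 2.9521

2.9521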